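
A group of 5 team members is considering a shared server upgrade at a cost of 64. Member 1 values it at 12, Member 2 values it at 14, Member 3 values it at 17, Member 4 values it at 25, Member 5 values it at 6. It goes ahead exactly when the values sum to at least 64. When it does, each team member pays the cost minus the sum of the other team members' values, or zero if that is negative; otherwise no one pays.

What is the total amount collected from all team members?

28

Total value 74 ≥ cost 64, so it is built.
Member 1: others sum to 62; max(0, 64 - 62) = 2.
Member 2: others sum to 60; max(0, 64 - 60) = 4.
Member 3: others sum to 57; max(0, 64 - 57) = 7.
Member 4: others sum to 49; max(0, 64 - 49) = 15.
Member 5: others sum to 68; max(0, 64 - 68) = 0.
Total collected = 2 + 4 + 7 + 15 + 0 = 28.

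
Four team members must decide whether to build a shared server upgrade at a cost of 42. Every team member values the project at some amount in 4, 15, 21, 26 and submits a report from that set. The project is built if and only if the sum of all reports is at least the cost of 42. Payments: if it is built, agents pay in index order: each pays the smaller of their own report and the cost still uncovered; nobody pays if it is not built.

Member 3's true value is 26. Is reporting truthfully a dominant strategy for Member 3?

Consider the case where Member 1 reports 4, Member 2 reports 4 and Member 4 reports 15.
Truthful report 26: project built, pays 26, utility 26 - 26 = 0.
Report 21 instead: project built, pays 21, utility 26 - 21 = 5.
Since 5 > 0, reporting 21 is strictly better here, so truthful reporting is not dominant.

No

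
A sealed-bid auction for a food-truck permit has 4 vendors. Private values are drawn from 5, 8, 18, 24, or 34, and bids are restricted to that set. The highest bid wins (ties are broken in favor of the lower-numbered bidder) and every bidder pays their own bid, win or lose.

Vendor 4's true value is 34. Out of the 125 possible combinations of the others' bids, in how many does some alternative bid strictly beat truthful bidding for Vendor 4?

88

Others bid (5, 5, 5): truth gives 0; bid 8 gives 26 > 0. Violating.
Others bid (5, 5, 8): truth gives 0; bid 18 gives 16 > 0. Violating.
Others bid (5, 5, 18): truth gives 0; bid 24 gives 10 > 0. Violating.
Others bid (5, 5, 34): truth gives -34; bid 5 gives -5 > -34. Violating.
Others bid (5, 5, 24): truth gives 0; no alternative beats it.
Others bid (5, 8, 24): truth gives 0; no alternative beats it.
(Checking all 125 profiles: 88 have a profitable deviation, 37 do not.)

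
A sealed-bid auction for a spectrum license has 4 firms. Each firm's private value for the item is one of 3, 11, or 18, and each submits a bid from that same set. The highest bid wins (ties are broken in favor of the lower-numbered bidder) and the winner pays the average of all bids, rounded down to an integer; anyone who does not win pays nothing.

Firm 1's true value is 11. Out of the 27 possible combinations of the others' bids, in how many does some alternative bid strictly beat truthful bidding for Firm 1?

Others bid (3, 3, 3): truth gives 6; bid 3 gives 8 > 6. Violating.
Others bid (3, 3, 18): truth gives 0; bid 18 gives 1 > 0. Violating.
Others bid (3, 18, 3): truth gives 0; bid 18 gives 1 > 0. Violating.
Others bid (18, 3, 3): truth gives 0; bid 18 gives 1 > 0. Violating.
Others bid (3, 3, 11): truth gives 4; no alternative beats it.
Others bid (3, 11, 3): truth gives 4; no alternative beats it.
(Checking all 27 profiles: 4 have a profitable deviation, 23 do not.)

4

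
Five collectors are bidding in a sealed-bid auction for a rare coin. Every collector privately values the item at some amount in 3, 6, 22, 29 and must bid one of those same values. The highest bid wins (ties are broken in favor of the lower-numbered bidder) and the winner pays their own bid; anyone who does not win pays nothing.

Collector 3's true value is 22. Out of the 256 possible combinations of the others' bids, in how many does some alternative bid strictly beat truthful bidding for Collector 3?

4

Others bid (3, 3, 3, 3): truth gives 0; bid 6 gives 16 > 0. Violating.
Others bid (3, 3, 3, 6): truth gives 0; bid 6 gives 16 > 0. Violating.
Others bid (3, 3, 6, 3): truth gives 0; bid 6 gives 16 > 0. Violating.
Others bid (3, 3, 6, 6): truth gives 0; bid 6 gives 16 > 0. Violating.
Others bid (3, 3, 3, 22): truth gives 0; no alternative beats it.
Others bid (3, 3, 3, 29): truth gives 0; no alternative beats it.
(Checking all 256 profiles: 4 have a profitable deviation, 252 do not.)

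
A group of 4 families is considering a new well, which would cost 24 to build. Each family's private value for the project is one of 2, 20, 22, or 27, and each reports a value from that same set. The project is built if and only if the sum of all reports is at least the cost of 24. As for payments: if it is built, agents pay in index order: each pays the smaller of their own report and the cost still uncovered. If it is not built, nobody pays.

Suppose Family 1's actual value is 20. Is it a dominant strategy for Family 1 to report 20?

No

Consider the case where Family 2 reports 2, Family 3 reports 2 and Family 4 reports 20.
Truthful report 20: project built, pays 20, utility 20 - 20 = 0.
Report 2 instead: project built, pays 2, utility 20 - 2 = 18.
Since 18 > 0, reporting 2 is strictly better here, so truthful reporting is not dominant.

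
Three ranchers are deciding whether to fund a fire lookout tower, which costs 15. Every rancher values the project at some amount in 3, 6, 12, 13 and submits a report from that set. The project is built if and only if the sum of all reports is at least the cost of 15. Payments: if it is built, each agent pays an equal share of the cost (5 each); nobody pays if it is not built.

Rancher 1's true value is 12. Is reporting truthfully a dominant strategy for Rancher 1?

Yes

Check each profile of the others' reports and compare truth against every alternative report.
Others report (3, 3): truth gives 7, best alternative gives 7.
Others report (3, 6): truth gives 7, best alternative gives 7.
Others report (3, 12): truth gives 7, best alternative gives 7.
Others report (3, 13): truth gives 7, best alternative gives 7.
Others report (6, 3): truth gives 7, best alternative gives 7.
Others report (6, 6): truth gives 7, best alternative gives 7.
(Remaining 10 profiles checked similarly; truth is weakly best in each.)
In every case the truthful report is at least as good as any alternative, so it is a dominant strategy.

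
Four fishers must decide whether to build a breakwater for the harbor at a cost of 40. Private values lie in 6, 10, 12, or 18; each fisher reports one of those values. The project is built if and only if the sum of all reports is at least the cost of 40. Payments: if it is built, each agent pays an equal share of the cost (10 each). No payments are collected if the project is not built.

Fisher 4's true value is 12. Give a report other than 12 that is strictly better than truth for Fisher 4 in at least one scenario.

Suppose Fisher 1 reports 6, Fisher 2 reports 6 and Fisher 3 reports 10.
Report 12: project not built, utility 0.
Report 18: project built, pays 10, utility 12 - 10 = 2.
So reporting 18 beats truth here (2 > 0).

18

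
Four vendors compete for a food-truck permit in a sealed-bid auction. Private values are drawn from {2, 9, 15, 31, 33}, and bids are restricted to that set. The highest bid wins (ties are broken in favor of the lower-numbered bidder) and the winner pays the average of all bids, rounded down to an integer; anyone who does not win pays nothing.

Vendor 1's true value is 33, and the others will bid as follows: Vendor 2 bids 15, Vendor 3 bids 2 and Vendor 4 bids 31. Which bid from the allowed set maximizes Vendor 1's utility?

Bid 2: loses, pays 0, utility 0.
Bid 9: loses, pays 0, utility 0.
Bid 15: loses, pays 0, utility 0.
Bid 31: wins, pays 19, utility 33 - 19 = 14.
Bid 33: wins, pays 20, utility 33 - 20 = 13.
The best choice is 31 with utility 14.

31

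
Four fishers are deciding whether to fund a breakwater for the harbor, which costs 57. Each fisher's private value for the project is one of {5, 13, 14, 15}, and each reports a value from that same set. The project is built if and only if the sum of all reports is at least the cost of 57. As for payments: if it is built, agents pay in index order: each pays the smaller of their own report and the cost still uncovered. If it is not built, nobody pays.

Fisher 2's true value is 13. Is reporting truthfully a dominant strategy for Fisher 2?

Check each profile of the others' reports and compare truth against every alternative report.
Others report (5, 5, 5): truth gives 0, best alternative gives 0.
Others report (5, 5, 13): truth gives 0, best alternative gives 0.
Others report (5, 5, 14): truth gives 0, best alternative gives 0.
Others report (5, 5, 15): truth gives 0, best alternative gives 0.
Others report (5, 13, 5): truth gives 0, best alternative gives 0.
Others report (5, 13, 13): truth gives 0, best alternative gives 0.
(Remaining 58 profiles checked similarly; truth is weakly best in each.)
In every case the truthful report is at least as good as any alternative, so it is a dominant strategy.

Yes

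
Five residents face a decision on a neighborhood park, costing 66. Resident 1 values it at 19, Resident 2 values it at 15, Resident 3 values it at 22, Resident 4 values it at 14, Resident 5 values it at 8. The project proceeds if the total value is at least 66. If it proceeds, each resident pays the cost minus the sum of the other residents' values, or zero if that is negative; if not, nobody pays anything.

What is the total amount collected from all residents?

Total value 78 ≥ cost 66, so it is built.
Resident 1: others sum to 59; max(0, 66 - 59) = 7.
Resident 2: others sum to 63; max(0, 66 - 63) = 3.
Resident 3: others sum to 56; max(0, 66 - 56) = 10.
Resident 4: others sum to 64; max(0, 66 - 64) = 2.
Resident 5: others sum to 70; max(0, 66 - 70) = 0.
Total collected = 7 + 3 + 10 + 2 + 0 = 22.

22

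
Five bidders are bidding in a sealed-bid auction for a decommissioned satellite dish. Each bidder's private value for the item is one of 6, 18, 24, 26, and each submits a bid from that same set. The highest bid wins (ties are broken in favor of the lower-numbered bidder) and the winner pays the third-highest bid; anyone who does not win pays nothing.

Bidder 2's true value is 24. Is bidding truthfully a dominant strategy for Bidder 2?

No

Consider the case where Bidder 1 bids 6, Bidder 3 bids 6, Bidder 4 bids 6 and Bidder 5 bids 26.
Truthful bid 24: loses, pays 0, utility 0.
Bid 26 instead: wins, pays 6, utility 24 - 6 = 18.
Since 18 > 0, bidding 26 is strictly better here, so truthful bidding is not dominant.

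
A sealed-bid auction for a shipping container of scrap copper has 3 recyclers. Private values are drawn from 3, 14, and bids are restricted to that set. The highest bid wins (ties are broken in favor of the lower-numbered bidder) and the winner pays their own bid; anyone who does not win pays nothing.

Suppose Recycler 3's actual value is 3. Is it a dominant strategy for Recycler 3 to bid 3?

Check each profile of the others' bids and compare truth against every alternative bid.
Others bid (3, 3): truth gives 0, best alternative gives -11.
Others bid (3, 14): truth gives 0, best alternative gives 0.
Others bid (14, 3): truth gives 0, best alternative gives 0.
Others bid (14, 14): truth gives 0, best alternative gives 0.
In every case the truthful bid is at least as good as any alternative, so it is a dominant strategy.

Yes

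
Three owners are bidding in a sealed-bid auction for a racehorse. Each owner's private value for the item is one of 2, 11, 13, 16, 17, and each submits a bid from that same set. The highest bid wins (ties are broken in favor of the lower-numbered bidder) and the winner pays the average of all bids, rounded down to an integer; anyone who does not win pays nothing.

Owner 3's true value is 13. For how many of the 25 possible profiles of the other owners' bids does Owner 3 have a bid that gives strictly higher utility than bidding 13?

4

Others bid (2, 13): truth gives 0; bid 16 gives 3 > 0. Violating.
Others bid (2, 16): truth gives 0; bid 17 gives 2 > 0. Violating.
Others bid (13, 2): truth gives 0; bid 16 gives 3 > 0. Violating.
Others bid (16, 2): truth gives 0; bid 17 gives 2 > 0. Violating.
Others bid (2, 2): truth gives 8; no alternative beats it.
Others bid (2, 11): truth gives 5; no alternative beats it.
(Checking all 25 profiles: 4 have a profitable deviation, 21 do not.)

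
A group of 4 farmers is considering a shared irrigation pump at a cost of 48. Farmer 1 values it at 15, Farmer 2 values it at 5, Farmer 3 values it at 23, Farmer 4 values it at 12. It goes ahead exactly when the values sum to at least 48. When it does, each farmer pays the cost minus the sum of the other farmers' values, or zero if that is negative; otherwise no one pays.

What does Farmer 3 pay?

Total value 55 ≥ cost 48, so the project is built.
The other farmers' values sum to 32.
Cost minus that sum is 48 - 32 = 16.

16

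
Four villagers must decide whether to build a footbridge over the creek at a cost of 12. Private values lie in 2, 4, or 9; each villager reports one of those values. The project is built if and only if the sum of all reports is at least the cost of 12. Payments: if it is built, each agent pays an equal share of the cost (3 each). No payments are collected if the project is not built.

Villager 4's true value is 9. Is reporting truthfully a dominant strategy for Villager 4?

Yes

Check each profile of the others' reports and compare truth against every alternative report.
Others report (2, 2, 2): truth gives 6, best alternative gives 0.
Others report (2, 2, 4): truth gives 6, best alternative gives 6.
Others report (2, 2, 9): truth gives 6, best alternative gives 6.
Others report (2, 4, 2): truth gives 6, best alternative gives 6.
Others report (2, 4, 4): truth gives 6, best alternative gives 6.
Others report (2, 4, 9): truth gives 6, best alternative gives 6.
(Remaining 21 profiles checked similarly; truth is weakly best in each.)
In every case the truthful report is at least as good as any alternative, so it is a dominant strategy.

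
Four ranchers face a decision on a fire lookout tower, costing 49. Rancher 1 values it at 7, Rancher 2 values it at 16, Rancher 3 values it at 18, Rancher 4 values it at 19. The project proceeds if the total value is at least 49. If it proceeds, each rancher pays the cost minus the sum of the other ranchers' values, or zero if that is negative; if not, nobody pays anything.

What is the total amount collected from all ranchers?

20

Total value 60 ≥ cost 49, so it is built.
Rancher 1: others sum to 53; max(0, 49 - 53) = 0.
Rancher 2: others sum to 44; max(0, 49 - 44) = 5.
Rancher 3: others sum to 42; max(0, 49 - 42) = 7.
Rancher 4: others sum to 41; max(0, 49 - 41) = 8.
Total collected = 0 + 5 + 7 + 8 = 20.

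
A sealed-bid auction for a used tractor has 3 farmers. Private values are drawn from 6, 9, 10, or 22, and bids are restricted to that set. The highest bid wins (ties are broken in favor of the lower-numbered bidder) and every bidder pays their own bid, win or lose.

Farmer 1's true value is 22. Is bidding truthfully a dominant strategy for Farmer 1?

No

Consider the case where Farmer 2 bids 6 and Farmer 3 bids 6.
Truthful bid 22: wins, pays 22, utility 22 - 22 = 0.
Bid 6 instead: wins, pays 6, utility 22 - 6 = 16.
Since 16 > 0, bidding 6 is strictly better here, so truthful bidding is not dominant.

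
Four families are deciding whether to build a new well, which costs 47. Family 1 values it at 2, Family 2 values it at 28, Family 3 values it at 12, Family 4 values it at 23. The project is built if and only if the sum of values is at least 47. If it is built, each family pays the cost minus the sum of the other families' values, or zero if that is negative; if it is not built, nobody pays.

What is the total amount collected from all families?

Total value 65 ≥ cost 47, so it is built.
Family 1: others sum to 63; max(0, 47 - 63) = 0.
Family 2: others sum to 37; max(0, 47 - 37) = 10.
Family 3: others sum to 53; max(0, 47 - 53) = 0.
Family 4: others sum to 42; max(0, 47 - 42) = 5.
Total collected = 0 + 10 + 0 + 5 = 15.

15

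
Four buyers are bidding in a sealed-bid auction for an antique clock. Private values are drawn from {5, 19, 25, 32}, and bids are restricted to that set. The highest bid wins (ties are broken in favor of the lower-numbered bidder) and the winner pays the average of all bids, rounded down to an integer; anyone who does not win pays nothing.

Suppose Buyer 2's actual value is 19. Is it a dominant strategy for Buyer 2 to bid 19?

No

Consider the case where Buyer 1 bids 5, Buyer 3 bids 5 and Buyer 4 bids 25.
Truthful bid 19: loses, pays 0, utility 0.
Bid 25 instead: wins, pays 15, utility 19 - 15 = 4.
Since 4 > 0, bidding 25 is strictly better here, so truthful bidding is not dominant.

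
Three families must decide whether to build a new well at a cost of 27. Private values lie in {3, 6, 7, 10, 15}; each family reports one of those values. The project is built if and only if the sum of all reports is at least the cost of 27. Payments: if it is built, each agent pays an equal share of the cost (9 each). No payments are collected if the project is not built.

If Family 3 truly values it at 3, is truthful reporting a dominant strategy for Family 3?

Check each profile of the others' reports and compare truth against every alternative report.
Others report (6, 15): truth gives 0, best alternative gives -6.
Others report (7, 15): truth gives 0, best alternative gives -6.
Others report (15, 6): truth gives 0, best alternative gives -6.
Others report (15, 7): truth gives 0, best alternative gives -6.
Others report (10, 15): truth gives -6, best alternative gives -6.
Others report (15, 10): truth gives -6, best alternative gives -6.
(Remaining 19 profiles checked similarly; truth is weakly best in each.)
In every case the truthful report is at least as good as any alternative, so it is a dominant strategy.

Yes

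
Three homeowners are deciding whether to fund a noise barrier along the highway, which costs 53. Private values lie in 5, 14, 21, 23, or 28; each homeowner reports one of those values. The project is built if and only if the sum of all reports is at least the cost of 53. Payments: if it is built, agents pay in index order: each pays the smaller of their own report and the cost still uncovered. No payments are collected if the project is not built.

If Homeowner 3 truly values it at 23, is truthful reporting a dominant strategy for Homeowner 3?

Check each profile of the others' reports and compare truth against every alternative report.
Others report (28, 28): truth gives 23, best alternative gives 23.
Others report (23, 28): truth gives 21, best alternative gives 21.
Others report (28, 23): truth gives 21, best alternative gives 21.
Others report (21, 28): truth gives 19, best alternative gives 19.
Others report (28, 21): truth gives 19, best alternative gives 19.
Others report (23, 23): truth gives 16, best alternative gives 16.
(Remaining 19 profiles checked similarly; truth is weakly best in each.)
In every case the truthful report is at least as good as any alternative, so it is a dominant strategy.

Yes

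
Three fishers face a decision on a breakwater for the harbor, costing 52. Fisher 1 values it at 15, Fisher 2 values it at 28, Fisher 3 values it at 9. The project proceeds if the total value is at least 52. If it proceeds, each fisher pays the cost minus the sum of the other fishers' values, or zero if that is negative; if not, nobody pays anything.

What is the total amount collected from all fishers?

Total value 52 ≥ cost 52, so it is built.
Fisher 1: others sum to 37; max(0, 52 - 37) = 15.
Fisher 2: others sum to 24; max(0, 52 - 24) = 28.
Fisher 3: others sum to 43; max(0, 52 - 43) = 9.
Total collected = 15 + 28 + 9 = 52.

52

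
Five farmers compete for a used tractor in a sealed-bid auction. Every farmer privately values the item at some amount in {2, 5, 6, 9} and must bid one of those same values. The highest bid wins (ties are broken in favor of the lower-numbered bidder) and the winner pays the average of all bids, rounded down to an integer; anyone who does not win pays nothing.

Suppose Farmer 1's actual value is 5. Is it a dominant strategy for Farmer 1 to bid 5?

Consider the case where Farmer 2 bids 2, Farmer 3 bids 2, Farmer 4 bids 2 and Farmer 5 bids 6.
Truthful bid 5: loses, pays 0, utility 0.
Bid 6 instead: wins, pays 3, utility 5 - 3 = 2.
Since 2 > 0, bidding 6 is strictly better here, so truthful bidding is not dominant.

No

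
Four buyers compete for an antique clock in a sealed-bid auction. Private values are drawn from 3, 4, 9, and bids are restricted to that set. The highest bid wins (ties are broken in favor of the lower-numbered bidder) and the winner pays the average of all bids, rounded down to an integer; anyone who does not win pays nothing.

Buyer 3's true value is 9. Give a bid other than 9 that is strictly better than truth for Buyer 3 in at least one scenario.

Suppose Buyer 1 bids 3, Buyer 2 bids 3 and Buyer 4 bids 3.
Bid 9: wins, pays 4, utility 9 - 4 = 5.
Bid 4: wins, pays 3, utility 9 - 3 = 6.
So bidding 4 beats truth here (6 > 5).

4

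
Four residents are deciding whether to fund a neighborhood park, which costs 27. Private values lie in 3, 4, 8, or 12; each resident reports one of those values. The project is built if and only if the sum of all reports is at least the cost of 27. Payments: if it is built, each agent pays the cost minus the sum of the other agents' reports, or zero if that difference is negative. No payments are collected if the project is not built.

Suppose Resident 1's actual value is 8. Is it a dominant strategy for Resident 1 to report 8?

Check each profile of the others' reports and compare truth against every alternative report.
Others report (3, 12, 12): truth gives 8, best alternative gives 8.
Others report (4, 12, 12): truth gives 8, best alternative gives 8.
Others report (8, 8, 12): truth gives 8, best alternative gives 8.
Others report (8, 12, 8): truth gives 8, best alternative gives 8.
Others report (8, 12, 12): truth gives 8, best alternative gives 8.
Others report (12, 3, 12): truth gives 8, best alternative gives 8.
(Remaining 58 profiles checked similarly; truth is weakly best in each.)
In every case the truthful report is at least as good as any alternative, so it is a dominant strategy.

Yes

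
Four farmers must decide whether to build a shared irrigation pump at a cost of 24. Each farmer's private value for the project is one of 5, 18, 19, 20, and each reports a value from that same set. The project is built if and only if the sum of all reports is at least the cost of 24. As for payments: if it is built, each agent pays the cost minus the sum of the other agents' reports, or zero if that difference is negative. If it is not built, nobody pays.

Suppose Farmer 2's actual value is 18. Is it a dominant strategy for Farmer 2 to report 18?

Yes

Check each profile of the others' reports and compare truth against every alternative report.
Others report (5, 5, 18): truth gives 18, best alternative gives 18.
Others report (5, 5, 19): truth gives 18, best alternative gives 18.
Others report (5, 5, 20): truth gives 18, best alternative gives 18.
Others report (5, 18, 5): truth gives 18, best alternative gives 18.
Others report (5, 18, 18): truth gives 18, best alternative gives 18.
Others report (5, 18, 19): truth gives 18, best alternative gives 18.
(Remaining 58 profiles checked similarly; truth is weakly best in each.)
In every case the truthful report is at least as good as any alternative, so it is a dominant strategy.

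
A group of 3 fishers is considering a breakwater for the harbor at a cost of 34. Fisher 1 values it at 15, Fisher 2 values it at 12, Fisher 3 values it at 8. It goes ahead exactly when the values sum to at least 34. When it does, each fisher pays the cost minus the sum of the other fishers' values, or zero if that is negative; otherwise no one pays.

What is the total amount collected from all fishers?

Total value 35 ≥ cost 34, so it is built.
Fisher 1: others sum to 20; max(0, 34 - 20) = 14.
Fisher 2: others sum to 23; max(0, 34 - 23) = 11.
Fisher 3: others sum to 27; max(0, 34 - 27) = 7.
Total collected = 14 + 11 + 7 = 32.

32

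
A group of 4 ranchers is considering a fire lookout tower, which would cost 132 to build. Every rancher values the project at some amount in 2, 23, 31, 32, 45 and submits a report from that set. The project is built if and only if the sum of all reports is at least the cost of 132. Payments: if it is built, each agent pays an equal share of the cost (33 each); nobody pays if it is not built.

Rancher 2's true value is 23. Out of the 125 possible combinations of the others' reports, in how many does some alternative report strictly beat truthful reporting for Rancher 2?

Others report (23, 45, 45): truth gives -10; report 2 gives 0 > -10. Violating.
Others report (31, 45, 45): truth gives -10; report 2 gives 0 > -10. Violating.
Others report (32, 32, 45): truth gives -10; report 2 gives 0 > -10. Violating.
Others report (32, 45, 32): truth gives -10; report 2 gives 0 > -10. Violating.
Others report (2, 2, 2): truth gives 0; no alternative beats it.
Others report (2, 2, 23): truth gives 0; no alternative beats it.
(Checking all 125 profiles: 12 have a profitable deviation, 113 do not.)

12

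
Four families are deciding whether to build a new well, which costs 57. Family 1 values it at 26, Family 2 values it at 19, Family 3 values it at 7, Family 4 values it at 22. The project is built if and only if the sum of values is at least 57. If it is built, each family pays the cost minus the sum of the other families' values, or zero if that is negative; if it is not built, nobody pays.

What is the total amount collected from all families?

Total value 74 ≥ cost 57, so it is built.
Family 1: others sum to 48; max(0, 57 - 48) = 9.
Family 2: others sum to 55; max(0, 57 - 55) = 2.
Family 3: others sum to 67; max(0, 57 - 67) = 0.
Family 4: others sum to 52; max(0, 57 - 52) = 5.
Total collected = 9 + 2 + 0 + 5 = 16.

16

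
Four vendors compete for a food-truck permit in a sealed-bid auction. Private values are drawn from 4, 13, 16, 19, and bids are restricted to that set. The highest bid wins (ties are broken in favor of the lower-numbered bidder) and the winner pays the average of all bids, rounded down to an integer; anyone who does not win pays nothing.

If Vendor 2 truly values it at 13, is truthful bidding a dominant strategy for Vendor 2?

Consider the case where Vendor 1 bids 4, Vendor 3 bids 4 and Vendor 4 bids 16.
Truthful bid 13: loses, pays 0, utility 0.
Bid 16 instead: wins, pays 10, utility 13 - 10 = 3.
Since 3 > 0, bidding 16 is strictly better here, so truthful bidding is not dominant.

No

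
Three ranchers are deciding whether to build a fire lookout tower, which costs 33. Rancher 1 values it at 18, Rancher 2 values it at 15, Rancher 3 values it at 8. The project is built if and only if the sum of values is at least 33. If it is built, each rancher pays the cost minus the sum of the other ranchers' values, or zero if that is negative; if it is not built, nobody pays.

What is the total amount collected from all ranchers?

17

Total value 41 ≥ cost 33, so it is built.
Rancher 1: others sum to 23; max(0, 33 - 23) = 10.
Rancher 2: others sum to 26; max(0, 33 - 26) = 7.
Rancher 3: others sum to 33; max(0, 33 - 33) = 0.
Total collected = 10 + 7 + 0 = 17.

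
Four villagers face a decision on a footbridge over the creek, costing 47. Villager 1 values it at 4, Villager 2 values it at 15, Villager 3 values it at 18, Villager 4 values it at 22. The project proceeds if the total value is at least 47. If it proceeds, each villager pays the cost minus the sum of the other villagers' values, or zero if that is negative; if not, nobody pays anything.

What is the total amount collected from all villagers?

Total value 59 ≥ cost 47, so it is built.
Villager 1: others sum to 55; max(0, 47 - 55) = 0.
Villager 2: others sum to 44; max(0, 47 - 44) = 3.
Villager 3: others sum to 41; max(0, 47 - 41) = 6.
Villager 4: others sum to 37; max(0, 47 - 37) = 10.
Total collected = 0 + 3 + 6 + 10 = 19.

19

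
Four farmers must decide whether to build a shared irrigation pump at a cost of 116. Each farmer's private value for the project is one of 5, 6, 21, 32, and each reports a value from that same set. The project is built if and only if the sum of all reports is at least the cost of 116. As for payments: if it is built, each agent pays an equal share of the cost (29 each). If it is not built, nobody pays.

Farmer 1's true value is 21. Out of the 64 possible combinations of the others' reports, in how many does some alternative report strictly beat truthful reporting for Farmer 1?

Others report (32, 32, 32): truth gives -8; report 5 gives 0 > -8. Violating.
Others report (5, 5, 5): truth gives 0; no alternative beats it.
Others report (5, 5, 6): truth gives 0; no alternative beats it.
(Checking all 64 profiles: 1 has a profitable deviation, 63 do not.)

1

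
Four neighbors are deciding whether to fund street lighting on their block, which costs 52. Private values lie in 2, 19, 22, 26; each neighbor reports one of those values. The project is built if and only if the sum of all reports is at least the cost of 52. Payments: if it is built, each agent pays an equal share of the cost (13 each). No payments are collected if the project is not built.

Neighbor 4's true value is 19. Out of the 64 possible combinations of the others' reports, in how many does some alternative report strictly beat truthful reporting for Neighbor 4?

Others report (2, 2, 22): truth gives 0; report 26 gives 6 > 0. Violating.
Others report (2, 2, 26): truth gives 0; report 22 gives 6 > 0. Violating.
Others report (2, 22, 2): truth gives 0; report 26 gives 6 > 0. Violating.
Others report (2, 26, 2): truth gives 0; report 22 gives 6 > 0. Violating.
Others report (2, 2, 2): truth gives 0; no alternative beats it.
Others report (2, 2, 19): truth gives 0; no alternative beats it.
(Checking all 64 profiles: 6 have a profitable deviation, 58 do not.)

6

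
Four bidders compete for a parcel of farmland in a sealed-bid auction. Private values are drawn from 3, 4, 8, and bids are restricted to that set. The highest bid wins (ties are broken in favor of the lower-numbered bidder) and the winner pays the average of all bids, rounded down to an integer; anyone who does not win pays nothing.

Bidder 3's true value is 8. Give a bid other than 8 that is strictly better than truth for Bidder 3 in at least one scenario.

Suppose Bidder 1 bids 3, Bidder 2 bids 3 and Bidder 4 bids 3.
Bid 8: wins, pays 4, utility 8 - 4 = 4.
Bid 4: wins, pays 3, utility 8 - 3 = 5.
So bidding 4 beats truth here (5 > 4).

4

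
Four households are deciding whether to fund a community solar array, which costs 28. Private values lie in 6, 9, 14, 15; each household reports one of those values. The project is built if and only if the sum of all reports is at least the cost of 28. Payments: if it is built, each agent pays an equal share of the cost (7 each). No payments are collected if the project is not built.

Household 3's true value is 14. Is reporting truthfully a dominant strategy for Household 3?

Check each profile of the others' reports and compare truth against every alternative report.
Others report (6, 6, 6): truth gives 7, best alternative gives 7.
Others report (6, 6, 9): truth gives 7, best alternative gives 7.
Others report (6, 6, 14): truth gives 7, best alternative gives 7.
Others report (6, 6, 15): truth gives 7, best alternative gives 7.
Others report (6, 9, 6): truth gives 7, best alternative gives 7.
Others report (6, 9, 9): truth gives 7, best alternative gives 7.
(Remaining 58 profiles checked similarly; truth is weakly best in each.)
In every case the truthful report is at least as good as any alternative, so it is a dominant strategy.

Yes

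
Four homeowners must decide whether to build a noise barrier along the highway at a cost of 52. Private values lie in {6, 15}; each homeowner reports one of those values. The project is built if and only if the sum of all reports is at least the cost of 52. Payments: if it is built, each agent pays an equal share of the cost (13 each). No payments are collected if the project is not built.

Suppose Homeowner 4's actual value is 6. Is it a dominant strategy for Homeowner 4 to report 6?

Check each profile of the others' reports and compare truth against every alternative report.
Others report (15, 15, 15): truth gives 0, best alternative gives -7.
Others report (6, 6, 6): truth gives 0, best alternative gives 0.
Others report (6, 6, 15): truth gives 0, best alternative gives 0.
Others report (6, 15, 6): truth gives 0, best alternative gives 0.
Others report (6, 15, 15): truth gives 0, best alternative gives 0.
Others report (15, 6, 6): truth gives 0, best alternative gives 0.
(Remaining 2 profiles checked similarly; truth is weakly best in each.)
In every case the truthful report is at least as good as any alternative, so it is a dominant strategy.

Yes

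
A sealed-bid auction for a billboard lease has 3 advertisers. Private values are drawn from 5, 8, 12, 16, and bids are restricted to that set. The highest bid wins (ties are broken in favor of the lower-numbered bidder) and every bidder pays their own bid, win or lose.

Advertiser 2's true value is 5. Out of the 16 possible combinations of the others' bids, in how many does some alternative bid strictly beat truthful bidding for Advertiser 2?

Others bid (5, 5): truth gives -5; bid 8 gives -3 > -5. Violating.
Others bid (5, 8): truth gives -5; bid 8 gives -3 > -5. Violating.
Others bid (5, 12): truth gives -5; no alternative beats it.
Others bid (5, 16): truth gives -5; no alternative beats it.
(Checking all 16 profiles: 2 have a profitable deviation, 14 do not.)

2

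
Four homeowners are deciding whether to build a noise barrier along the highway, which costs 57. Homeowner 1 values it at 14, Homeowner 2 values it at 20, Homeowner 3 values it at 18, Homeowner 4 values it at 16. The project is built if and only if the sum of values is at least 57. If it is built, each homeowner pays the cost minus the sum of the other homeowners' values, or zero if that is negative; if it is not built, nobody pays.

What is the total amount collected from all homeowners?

24

Total value 68 ≥ cost 57, so it is built.
Homeowner 1: others sum to 54; max(0, 57 - 54) = 3.
Homeowner 2: others sum to 48; max(0, 57 - 48) = 9.
Homeowner 3: others sum to 50; max(0, 57 - 50) = 7.
Homeowner 4: others sum to 52; max(0, 57 - 52) = 5.
Total collected = 3 + 9 + 7 + 5 = 24.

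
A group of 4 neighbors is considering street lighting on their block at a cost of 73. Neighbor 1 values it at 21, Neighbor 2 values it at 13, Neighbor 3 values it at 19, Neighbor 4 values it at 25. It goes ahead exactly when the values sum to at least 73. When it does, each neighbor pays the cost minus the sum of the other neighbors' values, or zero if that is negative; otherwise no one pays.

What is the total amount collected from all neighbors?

Total value 78 ≥ cost 73, so it is built.
Neighbor 1: others sum to 57; max(0, 73 - 57) = 16.
Neighbor 2: others sum to 65; max(0, 73 - 65) = 8.
Neighbor 3: others sum to 59; max(0, 73 - 59) = 14.
Neighbor 4: others sum to 53; max(0, 73 - 53) = 20.
Total collected = 16 + 8 + 14 + 20 = 58.

58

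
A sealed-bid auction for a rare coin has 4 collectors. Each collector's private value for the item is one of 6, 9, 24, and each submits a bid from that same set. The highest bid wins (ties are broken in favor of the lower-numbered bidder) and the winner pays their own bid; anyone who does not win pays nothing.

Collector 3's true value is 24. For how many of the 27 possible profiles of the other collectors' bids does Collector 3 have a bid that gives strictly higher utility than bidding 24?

2

Others bid (6, 6, 6): truth gives 0; bid 9 gives 15 > 0. Violating.
Others bid (6, 6, 9): truth gives 0; bid 9 gives 15 > 0. Violating.
Others bid (6, 6, 24): truth gives 0; no alternative beats it.
Others bid (6, 9, 6): truth gives 0; no alternative beats it.
(Checking all 27 profiles: 2 have a profitable deviation, 25 do not.)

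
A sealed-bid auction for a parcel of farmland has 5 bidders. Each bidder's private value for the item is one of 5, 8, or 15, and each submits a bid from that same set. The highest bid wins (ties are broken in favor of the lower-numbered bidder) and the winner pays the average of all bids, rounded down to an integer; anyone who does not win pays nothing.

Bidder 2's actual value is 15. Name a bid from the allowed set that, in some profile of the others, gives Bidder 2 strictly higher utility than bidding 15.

8

Suppose Bidder 1 bids 5, Bidder 3 bids 5, Bidder 4 bids 5 and Bidder 5 bids 5.
Bid 15: wins, pays 7, utility 15 - 7 = 8.
Bid 8: wins, pays 5, utility 15 - 5 = 10.
So bidding 8 beats truth here (10 > 8).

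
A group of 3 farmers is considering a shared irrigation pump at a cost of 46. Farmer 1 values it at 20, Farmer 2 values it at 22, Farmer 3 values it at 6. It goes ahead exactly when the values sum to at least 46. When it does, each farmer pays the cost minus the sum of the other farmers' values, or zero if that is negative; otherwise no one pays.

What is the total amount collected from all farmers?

Total value 48 ≥ cost 46, so it is built.
Farmer 1: others sum to 28; max(0, 46 - 28) = 18.
Farmer 2: others sum to 26; max(0, 46 - 26) = 20.
Farmer 3: others sum to 42; max(0, 46 - 42) = 4.
Total collected = 18 + 20 + 4 = 42.

42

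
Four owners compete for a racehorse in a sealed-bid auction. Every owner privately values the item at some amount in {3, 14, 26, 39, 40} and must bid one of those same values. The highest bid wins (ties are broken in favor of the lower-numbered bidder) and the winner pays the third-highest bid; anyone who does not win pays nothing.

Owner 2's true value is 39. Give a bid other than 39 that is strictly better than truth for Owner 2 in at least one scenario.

Suppose Owner 1 bids 3, Owner 3 bids 3 and Owner 4 bids 40.
Bid 39: loses, pays 0, utility 0.
Bid 40: wins, pays 3, utility 39 - 3 = 36.
So bidding 40 beats truth here (36 > 0).

40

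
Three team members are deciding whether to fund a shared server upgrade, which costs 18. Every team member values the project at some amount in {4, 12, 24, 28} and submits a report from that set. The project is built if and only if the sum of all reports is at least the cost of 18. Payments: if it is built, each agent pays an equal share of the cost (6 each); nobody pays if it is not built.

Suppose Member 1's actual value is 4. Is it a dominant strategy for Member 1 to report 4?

Yes

Check each profile of the others' reports and compare truth against every alternative report.
Others report (4, 4): truth gives 0, best alternative gives -2.
Others report (4, 12): truth gives -2, best alternative gives -2.
Others report (4, 24): truth gives -2, best alternative gives -2.
Others report (4, 28): truth gives -2, best alternative gives -2.
Others report (12, 4): truth gives -2, best alternative gives -2.
Others report (12, 12): truth gives -2, best alternative gives -2.
(Remaining 10 profiles checked similarly; truth is weakly best in each.)
In every case the truthful report is at least as good as any alternative, so it is a dominant strategy.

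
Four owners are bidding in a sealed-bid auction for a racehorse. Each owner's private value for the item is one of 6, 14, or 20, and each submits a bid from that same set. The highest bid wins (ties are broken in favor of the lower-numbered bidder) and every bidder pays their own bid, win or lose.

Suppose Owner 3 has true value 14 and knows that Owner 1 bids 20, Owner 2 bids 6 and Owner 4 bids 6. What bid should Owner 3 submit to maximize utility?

6

Bid 6: loses but pays 6, utility -6.
Bid 14: loses but pays 14, utility -14.
Bid 20: loses but pays 20, utility -20.
The best choice is 6 with utility -6.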